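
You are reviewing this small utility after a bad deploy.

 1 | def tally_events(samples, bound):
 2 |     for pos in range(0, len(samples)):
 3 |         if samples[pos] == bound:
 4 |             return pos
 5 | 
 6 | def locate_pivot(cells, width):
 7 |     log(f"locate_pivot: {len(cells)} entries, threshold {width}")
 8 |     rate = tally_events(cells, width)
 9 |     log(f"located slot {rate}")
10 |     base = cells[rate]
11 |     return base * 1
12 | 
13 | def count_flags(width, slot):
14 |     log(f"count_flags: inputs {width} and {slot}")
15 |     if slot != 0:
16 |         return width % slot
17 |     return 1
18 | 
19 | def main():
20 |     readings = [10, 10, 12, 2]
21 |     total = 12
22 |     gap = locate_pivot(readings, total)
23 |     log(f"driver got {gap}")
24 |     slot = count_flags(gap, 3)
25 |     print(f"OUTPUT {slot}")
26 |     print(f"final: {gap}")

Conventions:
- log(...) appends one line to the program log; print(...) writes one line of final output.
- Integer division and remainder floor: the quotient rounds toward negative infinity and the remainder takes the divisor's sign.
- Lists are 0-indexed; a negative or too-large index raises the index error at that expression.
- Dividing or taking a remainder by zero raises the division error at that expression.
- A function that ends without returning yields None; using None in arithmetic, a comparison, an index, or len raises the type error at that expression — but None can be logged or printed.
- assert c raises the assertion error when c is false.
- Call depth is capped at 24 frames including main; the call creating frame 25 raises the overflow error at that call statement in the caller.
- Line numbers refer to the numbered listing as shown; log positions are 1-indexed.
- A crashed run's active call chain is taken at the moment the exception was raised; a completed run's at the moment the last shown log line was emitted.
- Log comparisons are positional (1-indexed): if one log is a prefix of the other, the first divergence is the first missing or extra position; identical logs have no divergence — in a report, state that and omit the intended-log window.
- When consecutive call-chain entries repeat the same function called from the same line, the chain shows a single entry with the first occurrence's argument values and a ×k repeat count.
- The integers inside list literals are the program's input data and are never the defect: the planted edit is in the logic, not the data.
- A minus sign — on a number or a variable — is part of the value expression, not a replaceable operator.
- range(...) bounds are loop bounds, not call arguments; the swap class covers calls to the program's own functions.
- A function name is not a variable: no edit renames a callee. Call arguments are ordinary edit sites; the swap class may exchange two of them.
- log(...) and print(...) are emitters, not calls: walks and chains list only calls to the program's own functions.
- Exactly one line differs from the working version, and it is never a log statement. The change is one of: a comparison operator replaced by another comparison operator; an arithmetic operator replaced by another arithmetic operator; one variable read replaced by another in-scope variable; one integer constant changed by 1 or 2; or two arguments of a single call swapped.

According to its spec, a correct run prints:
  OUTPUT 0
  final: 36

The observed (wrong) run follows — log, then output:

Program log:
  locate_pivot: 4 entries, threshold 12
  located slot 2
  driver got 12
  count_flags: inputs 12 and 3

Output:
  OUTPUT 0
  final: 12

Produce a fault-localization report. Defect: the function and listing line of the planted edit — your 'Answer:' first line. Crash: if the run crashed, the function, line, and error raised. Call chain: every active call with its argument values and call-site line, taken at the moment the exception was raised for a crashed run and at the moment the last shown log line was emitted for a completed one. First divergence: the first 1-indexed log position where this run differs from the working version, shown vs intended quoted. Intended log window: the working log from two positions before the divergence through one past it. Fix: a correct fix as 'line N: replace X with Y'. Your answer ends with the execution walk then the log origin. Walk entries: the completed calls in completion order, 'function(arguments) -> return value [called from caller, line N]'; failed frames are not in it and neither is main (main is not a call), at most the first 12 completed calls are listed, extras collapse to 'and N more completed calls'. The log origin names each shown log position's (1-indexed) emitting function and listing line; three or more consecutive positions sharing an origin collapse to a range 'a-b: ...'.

Answer: the defect is in locate_pivot at line 11.
The tell: The earliest visible damage is log position 3 — 'driver got 12' rather than the intended 'driver got 36'.
Call chain: main -> count_flags(12, 3) (called at line 24).
First divergence: position 3; shown 'driver got 12' vs intended 'driver got 36'.
Intended log window:
  1: locate_pivot: 4 entries, threshold 12
  2: located slot 2
  3: driver got 36
  4: count_flags: inputs 36 and 3
Execution walk:
  tally_events([10, 10, 12, 2], 12) -> 2  [called from locate_pivot, line 8]
  locate_pivot([10, 10, 12, 2], 12) -> 12  [called from main, line 22]
  count_flags(12, 3) -> 0  [called from main, line 24]
Log line origins:
  1: emitted by locate_pivot (line 7)
  2: emitted by locate_pivot (line 9)
  3: emitted by main (line 23)
  4: emitted by count_flags (line 14)
A correct fix: line 11: replace `1` with `3`.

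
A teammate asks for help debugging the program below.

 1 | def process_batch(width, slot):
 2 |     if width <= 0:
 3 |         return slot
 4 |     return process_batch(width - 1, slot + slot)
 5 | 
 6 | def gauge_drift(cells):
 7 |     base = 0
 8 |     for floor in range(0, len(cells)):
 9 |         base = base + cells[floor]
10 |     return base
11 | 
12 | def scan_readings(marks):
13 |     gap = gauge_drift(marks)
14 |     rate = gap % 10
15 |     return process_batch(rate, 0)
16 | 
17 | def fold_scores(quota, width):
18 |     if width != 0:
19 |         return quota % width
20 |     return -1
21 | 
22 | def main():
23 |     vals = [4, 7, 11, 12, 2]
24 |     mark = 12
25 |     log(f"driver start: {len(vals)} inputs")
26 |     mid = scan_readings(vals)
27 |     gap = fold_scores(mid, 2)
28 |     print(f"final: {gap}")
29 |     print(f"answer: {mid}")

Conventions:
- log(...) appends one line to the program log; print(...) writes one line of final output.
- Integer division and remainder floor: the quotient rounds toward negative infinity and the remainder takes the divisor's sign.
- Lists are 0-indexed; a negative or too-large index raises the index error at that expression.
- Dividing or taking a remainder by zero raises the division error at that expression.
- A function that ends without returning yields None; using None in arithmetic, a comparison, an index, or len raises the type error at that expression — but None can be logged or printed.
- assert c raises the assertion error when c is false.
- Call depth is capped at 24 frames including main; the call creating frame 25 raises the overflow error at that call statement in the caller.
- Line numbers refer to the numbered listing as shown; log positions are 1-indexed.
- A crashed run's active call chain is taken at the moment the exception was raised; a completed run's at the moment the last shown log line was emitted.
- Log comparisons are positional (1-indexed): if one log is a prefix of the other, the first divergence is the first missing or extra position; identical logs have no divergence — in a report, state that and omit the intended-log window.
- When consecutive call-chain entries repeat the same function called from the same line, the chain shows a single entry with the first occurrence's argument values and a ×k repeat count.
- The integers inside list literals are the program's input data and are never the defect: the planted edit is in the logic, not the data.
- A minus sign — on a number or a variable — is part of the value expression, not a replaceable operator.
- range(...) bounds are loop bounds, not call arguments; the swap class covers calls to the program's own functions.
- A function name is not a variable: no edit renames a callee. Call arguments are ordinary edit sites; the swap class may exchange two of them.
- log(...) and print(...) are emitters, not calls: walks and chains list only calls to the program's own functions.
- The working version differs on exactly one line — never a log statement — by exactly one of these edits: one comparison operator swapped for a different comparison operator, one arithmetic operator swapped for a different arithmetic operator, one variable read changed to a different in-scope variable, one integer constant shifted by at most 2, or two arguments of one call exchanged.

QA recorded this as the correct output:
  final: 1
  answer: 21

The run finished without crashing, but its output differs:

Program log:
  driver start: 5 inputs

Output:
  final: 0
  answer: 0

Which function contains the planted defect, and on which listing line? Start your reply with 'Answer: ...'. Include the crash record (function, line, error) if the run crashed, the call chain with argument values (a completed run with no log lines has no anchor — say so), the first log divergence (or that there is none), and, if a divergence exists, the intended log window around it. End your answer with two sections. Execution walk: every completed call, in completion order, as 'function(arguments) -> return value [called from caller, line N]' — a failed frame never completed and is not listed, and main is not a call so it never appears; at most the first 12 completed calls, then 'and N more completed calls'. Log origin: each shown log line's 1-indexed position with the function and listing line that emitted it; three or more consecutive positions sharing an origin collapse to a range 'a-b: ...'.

Answer: the defect is in process_batch at line 4.
Key fact: The two runs log identically and part ways only at the printed values.
Call chain: main.
First divergence: none (the log streams are identical).
Execution walk:
  gauge_drift([4, 7, 11, 12, 2]) -> 36  [called from scan_readings, line 13]
  process_batch(0, 0) -> 0  [called from process_batch, line 4]
  process_batch(1, 0) -> 0  [called from process_batch, line 4]
  process_batch(2, 0) -> 0  [called from process_batch, line 4]
  process_batch(3, 0) -> 0  [called from process_batch, line 4]
  process_batch(4, 0) -> 0  [called from process_batch, line 4]
  process_batch(5, 0) -> 0  [called from process_batch, line 4]
  process_batch(6, 0) -> 0  [called from scan_readings, line 15]
  scan_readings([4, 7, 11, 12, 2]) -> 0  [called from main, line 26]
  fold_scores(0, 2) -> 0  [called from main, line 27]
Log origin:
  1: emitted by main (line 25)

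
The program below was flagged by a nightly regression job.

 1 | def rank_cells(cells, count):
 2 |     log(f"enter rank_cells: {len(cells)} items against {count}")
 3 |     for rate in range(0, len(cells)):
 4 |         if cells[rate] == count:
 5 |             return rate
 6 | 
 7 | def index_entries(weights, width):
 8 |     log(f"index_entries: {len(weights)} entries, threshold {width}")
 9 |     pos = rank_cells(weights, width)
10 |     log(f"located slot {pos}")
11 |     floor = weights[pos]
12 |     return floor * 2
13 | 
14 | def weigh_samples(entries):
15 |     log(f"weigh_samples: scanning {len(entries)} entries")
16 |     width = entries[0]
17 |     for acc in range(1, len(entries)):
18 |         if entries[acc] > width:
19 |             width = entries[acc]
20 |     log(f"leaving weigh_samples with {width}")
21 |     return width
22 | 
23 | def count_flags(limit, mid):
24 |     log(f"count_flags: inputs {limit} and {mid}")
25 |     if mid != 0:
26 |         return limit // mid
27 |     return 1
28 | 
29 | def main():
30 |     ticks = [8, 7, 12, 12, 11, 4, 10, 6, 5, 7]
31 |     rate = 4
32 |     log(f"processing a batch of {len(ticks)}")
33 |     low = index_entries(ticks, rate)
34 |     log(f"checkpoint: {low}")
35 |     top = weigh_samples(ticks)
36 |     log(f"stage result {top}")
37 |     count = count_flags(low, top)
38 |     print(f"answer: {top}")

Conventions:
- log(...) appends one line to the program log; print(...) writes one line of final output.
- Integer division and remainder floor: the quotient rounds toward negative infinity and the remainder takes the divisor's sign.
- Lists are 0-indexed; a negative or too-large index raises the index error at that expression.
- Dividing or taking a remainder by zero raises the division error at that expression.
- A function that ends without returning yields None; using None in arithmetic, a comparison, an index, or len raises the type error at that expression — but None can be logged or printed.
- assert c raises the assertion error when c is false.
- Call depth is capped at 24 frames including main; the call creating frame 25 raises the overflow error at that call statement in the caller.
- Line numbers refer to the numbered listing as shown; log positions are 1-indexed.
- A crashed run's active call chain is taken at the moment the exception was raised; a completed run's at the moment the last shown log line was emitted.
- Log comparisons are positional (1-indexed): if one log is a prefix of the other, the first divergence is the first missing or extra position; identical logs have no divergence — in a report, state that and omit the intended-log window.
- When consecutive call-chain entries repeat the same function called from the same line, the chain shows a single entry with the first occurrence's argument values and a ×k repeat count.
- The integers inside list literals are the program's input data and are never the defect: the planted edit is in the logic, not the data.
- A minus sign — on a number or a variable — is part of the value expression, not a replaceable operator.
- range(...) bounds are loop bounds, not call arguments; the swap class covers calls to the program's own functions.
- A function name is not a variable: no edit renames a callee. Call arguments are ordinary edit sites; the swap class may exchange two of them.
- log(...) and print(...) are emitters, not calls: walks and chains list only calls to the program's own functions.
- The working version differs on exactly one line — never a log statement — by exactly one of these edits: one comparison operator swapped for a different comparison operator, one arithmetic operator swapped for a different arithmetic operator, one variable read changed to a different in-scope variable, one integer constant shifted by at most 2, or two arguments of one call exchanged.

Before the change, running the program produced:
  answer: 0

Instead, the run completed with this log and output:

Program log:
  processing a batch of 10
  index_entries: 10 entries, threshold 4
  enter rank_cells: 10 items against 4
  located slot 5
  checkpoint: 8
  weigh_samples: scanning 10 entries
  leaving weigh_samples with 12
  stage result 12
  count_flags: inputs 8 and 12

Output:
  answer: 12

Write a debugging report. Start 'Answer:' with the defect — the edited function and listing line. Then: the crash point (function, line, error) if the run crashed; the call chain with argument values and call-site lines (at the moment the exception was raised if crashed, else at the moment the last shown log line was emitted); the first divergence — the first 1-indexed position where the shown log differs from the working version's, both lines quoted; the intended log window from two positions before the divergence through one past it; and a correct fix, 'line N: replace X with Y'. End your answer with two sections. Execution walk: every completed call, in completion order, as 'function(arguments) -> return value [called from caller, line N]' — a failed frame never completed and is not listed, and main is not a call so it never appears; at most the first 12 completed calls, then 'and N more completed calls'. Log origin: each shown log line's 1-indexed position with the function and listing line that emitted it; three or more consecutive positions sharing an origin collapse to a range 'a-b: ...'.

Answer: the defect is in main at line 38.
Key fact: The logs agree in full; only the final output differs.
Call chain: main -> count_flags(8, 12) (called at line 37).
First divergence: none; the two logs match at every position.
Execution walk:
  rank_cells([8, 7, 12, 12, 11, 4, 10, 6, 5, 7], 4) -> 5  [called from index_entries, line 9]
  index_entries([8, 7, 12, 12, 11, 4, 10, 6, 5, 7], 4) -> 8  [called from main, line 33]
  weigh_samples([8, 7, 12, 12, 11, 4, 10, 6, 5, 7]) -> 12  [called from main, line 35]
  count_flags(8, 12) -> 0  [called from main, line 37]
Log origin:
  1 — main, line 32
  2 — index_entries, line 8
  3 — rank_cells, line 2
  4 — index_entries, line 10
  5 — main, line 34
  6 — weigh_samples, line 15
  7 — weigh_samples, line 20
  8 — main, line 36
  9 — count_flags, line 24
A correct fix: line 38: replace `top` with `count`.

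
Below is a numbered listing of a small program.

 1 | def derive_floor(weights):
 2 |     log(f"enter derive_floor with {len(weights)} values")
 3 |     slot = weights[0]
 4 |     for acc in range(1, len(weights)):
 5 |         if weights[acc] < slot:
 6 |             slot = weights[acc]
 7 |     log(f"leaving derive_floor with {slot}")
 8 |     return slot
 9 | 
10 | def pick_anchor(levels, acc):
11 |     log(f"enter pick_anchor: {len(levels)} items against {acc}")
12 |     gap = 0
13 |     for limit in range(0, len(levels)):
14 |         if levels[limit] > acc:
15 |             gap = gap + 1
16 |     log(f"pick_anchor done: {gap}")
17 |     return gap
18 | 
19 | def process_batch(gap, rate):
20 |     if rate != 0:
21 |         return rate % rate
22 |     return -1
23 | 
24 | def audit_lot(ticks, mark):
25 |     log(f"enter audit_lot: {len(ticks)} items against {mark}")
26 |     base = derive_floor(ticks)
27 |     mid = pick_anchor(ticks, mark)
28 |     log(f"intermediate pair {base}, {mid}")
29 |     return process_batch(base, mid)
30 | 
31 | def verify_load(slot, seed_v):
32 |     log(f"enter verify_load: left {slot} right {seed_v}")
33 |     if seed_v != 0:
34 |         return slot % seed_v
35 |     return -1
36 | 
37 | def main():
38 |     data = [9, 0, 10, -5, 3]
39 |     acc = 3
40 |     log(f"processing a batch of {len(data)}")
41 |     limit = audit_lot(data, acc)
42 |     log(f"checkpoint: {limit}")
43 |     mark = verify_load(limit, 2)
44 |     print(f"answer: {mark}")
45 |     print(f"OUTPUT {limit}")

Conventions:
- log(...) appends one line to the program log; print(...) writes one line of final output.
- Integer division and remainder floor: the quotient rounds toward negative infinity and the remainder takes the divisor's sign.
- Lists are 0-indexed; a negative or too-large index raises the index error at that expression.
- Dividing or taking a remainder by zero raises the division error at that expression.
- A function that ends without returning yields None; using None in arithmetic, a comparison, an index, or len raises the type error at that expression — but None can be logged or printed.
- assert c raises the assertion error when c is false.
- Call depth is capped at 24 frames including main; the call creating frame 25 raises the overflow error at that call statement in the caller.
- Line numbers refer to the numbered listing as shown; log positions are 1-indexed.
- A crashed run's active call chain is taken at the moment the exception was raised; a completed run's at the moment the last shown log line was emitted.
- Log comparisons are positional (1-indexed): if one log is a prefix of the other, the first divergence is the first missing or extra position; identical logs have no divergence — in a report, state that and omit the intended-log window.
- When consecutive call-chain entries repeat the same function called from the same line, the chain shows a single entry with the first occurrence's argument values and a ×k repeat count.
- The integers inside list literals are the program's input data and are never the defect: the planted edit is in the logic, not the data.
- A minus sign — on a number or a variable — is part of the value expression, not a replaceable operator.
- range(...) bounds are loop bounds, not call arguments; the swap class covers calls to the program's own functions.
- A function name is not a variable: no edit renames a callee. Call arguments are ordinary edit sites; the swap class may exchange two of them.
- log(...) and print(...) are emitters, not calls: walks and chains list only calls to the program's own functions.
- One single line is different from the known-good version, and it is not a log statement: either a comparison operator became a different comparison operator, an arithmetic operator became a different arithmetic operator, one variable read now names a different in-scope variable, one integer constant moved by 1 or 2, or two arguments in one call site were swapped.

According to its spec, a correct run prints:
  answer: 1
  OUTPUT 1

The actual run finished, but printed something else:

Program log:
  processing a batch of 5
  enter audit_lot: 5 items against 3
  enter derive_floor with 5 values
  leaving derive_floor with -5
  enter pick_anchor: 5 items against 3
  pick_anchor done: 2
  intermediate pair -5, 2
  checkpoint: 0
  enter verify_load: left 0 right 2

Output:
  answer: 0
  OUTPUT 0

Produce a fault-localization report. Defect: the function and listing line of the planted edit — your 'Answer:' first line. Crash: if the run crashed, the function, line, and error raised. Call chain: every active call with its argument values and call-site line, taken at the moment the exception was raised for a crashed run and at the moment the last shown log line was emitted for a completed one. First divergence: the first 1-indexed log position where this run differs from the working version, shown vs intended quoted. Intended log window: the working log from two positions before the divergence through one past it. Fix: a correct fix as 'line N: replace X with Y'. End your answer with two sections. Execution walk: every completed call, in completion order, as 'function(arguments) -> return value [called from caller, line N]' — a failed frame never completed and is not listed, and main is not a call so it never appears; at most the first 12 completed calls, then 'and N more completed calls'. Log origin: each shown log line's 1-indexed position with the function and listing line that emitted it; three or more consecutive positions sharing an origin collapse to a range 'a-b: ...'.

Answer: the defect is in process_batch at line 21.
The tell: Everything matches until log position 8, which reads 'checkpoint: 0' in place of 'checkpoint: 1'.
Call chain: main -> verify_load(0, 2) (called at line 43).
First divergence: at position 8 the run shows 'checkpoint: 0' where the working version logs 'checkpoint: 1'.
Intended log window:
  6: pick_anchor done: 2
  7: intermediate pair -5, 2
  8: checkpoint: 1
  9: enter verify_load: left 1 right 2
Execution walk:
  derive_floor([9, 0, 10, -5, 3]) -> -5  [called from audit_lot, line 26]
  pick_anchor([9, 0, 10, -5, 3], 3) -> 2  [called from audit_lot, line 27]
  process_batch(-5, 2) -> 0  [called from audit_lot, line 29]
  audit_lot([9, 0, 10, -5, 3], 3) -> 0  [called from main, line 41]
  verify_load(0, 2) -> 0  [called from main, line 43]
Log origins:
  1: from main, line 40
  2: from audit_lot, line 25
  3: from derive_floor, line 2
  4: from derive_floor, line 7
  5: from pick_anchor, line 11
  6: from pick_anchor, line 16
  7: from audit_lot, line 28
  8: from main, line 42
  9: from verify_load, line 32
A correct fix: line 21: replace `rate % rate` with `gap % rate`.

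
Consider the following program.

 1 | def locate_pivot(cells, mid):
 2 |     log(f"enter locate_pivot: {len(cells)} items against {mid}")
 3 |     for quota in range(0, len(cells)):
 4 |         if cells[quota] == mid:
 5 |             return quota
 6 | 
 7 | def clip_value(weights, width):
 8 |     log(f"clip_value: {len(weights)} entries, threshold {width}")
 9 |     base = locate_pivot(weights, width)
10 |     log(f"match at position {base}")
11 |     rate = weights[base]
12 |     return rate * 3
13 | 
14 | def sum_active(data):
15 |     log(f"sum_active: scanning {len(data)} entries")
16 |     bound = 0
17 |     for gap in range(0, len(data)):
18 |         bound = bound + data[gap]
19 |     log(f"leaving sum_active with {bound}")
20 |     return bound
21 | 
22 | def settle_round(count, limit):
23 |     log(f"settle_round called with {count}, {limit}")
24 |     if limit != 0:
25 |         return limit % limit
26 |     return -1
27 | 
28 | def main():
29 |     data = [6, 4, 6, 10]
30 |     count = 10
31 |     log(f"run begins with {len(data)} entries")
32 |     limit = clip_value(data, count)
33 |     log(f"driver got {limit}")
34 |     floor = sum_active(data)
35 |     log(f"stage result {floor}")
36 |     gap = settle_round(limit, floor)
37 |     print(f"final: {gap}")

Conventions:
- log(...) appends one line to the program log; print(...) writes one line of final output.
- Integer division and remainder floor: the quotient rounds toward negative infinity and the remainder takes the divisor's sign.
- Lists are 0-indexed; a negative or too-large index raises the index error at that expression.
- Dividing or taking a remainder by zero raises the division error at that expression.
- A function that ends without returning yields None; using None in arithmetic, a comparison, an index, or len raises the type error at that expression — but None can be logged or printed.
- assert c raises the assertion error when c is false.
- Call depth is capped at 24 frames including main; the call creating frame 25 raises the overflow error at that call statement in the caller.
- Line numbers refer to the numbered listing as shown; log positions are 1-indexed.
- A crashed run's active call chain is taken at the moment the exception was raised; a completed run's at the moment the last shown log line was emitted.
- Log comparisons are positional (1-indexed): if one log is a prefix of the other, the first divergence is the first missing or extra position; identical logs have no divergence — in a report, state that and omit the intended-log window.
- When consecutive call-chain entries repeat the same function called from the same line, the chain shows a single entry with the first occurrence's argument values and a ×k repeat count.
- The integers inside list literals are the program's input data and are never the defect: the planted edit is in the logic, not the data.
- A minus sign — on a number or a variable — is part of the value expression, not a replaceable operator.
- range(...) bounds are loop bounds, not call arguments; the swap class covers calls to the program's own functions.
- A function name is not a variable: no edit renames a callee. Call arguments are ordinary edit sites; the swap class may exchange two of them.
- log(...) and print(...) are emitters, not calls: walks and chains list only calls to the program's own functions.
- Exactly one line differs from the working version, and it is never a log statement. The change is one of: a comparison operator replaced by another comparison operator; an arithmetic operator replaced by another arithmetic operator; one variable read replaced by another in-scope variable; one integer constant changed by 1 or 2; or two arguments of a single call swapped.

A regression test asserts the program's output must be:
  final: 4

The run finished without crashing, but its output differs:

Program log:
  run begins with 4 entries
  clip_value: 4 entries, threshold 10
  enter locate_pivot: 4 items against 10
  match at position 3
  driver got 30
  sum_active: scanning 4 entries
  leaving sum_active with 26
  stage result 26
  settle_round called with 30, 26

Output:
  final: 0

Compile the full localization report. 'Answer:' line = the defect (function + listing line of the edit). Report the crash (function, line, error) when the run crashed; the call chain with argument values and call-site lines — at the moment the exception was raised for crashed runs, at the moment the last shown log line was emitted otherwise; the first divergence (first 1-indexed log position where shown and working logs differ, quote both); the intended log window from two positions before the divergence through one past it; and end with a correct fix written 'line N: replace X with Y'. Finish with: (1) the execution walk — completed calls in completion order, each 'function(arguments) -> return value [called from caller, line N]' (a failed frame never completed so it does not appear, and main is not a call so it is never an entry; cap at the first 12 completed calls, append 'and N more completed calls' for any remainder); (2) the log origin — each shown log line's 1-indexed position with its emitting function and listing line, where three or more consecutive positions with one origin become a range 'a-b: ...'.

Answer: the defect is in settle_round at line 25.
Key observation: Log streams are identical — the defect surfaces only in the printed output.
Call chain: main -> settle_round(30, 26) (called at line 36).
First divergence: none — the logs agree in full.
Execution walk:
  locate_pivot([6, 4, 6, 10], 10) -> 3  [called from clip_value, line 9]
  clip_value([6, 4, 6, 10], 10) -> 30  [called from main, line 32]
  sum_active([6, 4, 6, 10]) -> 26  [called from main, line 34]
  settle_round(30, 26) -> 0  [called from main, line 36]
Log line origins:
  1 — main, line 31
  2 — clip_value, line 8
  3 — locate_pivot, line 2
  4 — clip_value, line 10
  5 — main, line 33
  6 — sum_active, line 15
  7 — sum_active, line 19
  8 — main, line 35
  9 — settle_round, line 23
A correct fix: line 25: replace `limit % limit` with `count % limit`.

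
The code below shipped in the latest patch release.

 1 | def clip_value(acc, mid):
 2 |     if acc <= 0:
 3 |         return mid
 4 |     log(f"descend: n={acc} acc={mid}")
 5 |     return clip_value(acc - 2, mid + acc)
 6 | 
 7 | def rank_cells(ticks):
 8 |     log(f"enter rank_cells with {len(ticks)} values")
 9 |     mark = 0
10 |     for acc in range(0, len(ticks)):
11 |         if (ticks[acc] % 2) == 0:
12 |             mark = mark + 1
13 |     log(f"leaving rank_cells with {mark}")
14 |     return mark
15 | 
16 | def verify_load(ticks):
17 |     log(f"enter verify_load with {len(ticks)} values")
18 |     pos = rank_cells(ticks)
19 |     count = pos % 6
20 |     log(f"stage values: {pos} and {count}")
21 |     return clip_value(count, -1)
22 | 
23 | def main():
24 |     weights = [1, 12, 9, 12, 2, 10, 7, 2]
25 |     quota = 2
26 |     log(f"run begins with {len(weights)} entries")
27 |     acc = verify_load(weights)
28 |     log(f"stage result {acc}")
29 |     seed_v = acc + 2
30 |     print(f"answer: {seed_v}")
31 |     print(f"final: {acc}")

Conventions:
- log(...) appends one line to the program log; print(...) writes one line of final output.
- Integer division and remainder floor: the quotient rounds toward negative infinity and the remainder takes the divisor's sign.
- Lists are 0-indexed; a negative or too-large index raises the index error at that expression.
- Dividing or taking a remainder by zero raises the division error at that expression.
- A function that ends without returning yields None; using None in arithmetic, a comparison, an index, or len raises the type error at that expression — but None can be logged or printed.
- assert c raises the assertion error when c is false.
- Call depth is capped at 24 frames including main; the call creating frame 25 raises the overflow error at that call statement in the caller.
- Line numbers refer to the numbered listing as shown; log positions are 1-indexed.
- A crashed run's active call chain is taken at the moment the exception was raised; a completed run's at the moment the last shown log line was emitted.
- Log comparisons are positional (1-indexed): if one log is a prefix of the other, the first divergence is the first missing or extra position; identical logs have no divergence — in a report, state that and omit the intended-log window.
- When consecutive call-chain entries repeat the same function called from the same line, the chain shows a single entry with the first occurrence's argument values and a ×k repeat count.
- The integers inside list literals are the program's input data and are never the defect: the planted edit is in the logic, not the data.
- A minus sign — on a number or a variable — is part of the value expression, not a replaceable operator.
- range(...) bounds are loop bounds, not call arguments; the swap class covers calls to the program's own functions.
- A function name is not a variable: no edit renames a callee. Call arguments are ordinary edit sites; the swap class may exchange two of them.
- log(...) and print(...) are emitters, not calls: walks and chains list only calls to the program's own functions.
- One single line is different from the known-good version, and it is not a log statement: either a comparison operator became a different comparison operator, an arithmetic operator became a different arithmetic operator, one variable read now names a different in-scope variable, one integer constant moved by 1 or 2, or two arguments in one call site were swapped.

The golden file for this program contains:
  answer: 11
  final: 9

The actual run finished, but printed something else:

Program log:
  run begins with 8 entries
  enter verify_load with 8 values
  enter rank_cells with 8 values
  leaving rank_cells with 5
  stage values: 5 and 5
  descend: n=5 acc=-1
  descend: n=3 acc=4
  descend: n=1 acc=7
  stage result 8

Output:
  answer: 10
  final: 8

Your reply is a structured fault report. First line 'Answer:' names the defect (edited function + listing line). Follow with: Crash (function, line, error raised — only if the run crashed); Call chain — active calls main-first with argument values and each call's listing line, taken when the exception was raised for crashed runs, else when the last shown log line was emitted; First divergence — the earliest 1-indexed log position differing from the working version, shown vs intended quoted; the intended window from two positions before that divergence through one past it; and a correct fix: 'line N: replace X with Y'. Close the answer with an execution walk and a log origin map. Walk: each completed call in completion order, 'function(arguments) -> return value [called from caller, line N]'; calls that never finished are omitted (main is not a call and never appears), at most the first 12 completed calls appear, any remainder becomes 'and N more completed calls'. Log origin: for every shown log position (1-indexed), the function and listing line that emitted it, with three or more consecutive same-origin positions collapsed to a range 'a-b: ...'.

Answer: the defect is in verify_load at line 21.
The tell: The log first diverges at position 6: the faulty run prints 'descend: n=5 acc=-1' where the working version prints 'descend: n=5 acc=0'.
Call chain: main.
First divergence: at position 6 the run shows 'descend: n=5 acc=-1' where the working version logs 'descend: n=5 acc=0'.
Intended log window:
  4: leaving rank_cells with 5
  5: stage values: 5 and 5
  6: descend: n=5 acc=0
  7: descend: n=3 acc=5
Execution walk:
  rank_cells([1, 12, 9, 12, 2, 10, 7, 2]) -> 5  [called from verify_load, line 18]
  clip_value(-1, 8) -> 8  [called from clip_value, line 5]
  clip_value(1, 7) -> 8  [called from clip_value, line 5]
  clip_value(3, 4) -> 8  [called from clip_value, line 5]
  clip_value(5, -1) -> 8  [called from verify_load, line 21]
  verify_load([1, 12, 9, 12, 2, 10, 7, 2]) -> 8  [called from main, line 27]
Log origins:
  1: logged in main at line 26
  2: logged in verify_load at line 17
  3: logged in rank_cells at line 8
  4: logged in rank_cells at line 13
  5: logged in verify_load at line 20
  6-8: logged in clip_value at line 4
  9: logged in main at line 28
A correct fix: line 21: replace `-1` with `0`.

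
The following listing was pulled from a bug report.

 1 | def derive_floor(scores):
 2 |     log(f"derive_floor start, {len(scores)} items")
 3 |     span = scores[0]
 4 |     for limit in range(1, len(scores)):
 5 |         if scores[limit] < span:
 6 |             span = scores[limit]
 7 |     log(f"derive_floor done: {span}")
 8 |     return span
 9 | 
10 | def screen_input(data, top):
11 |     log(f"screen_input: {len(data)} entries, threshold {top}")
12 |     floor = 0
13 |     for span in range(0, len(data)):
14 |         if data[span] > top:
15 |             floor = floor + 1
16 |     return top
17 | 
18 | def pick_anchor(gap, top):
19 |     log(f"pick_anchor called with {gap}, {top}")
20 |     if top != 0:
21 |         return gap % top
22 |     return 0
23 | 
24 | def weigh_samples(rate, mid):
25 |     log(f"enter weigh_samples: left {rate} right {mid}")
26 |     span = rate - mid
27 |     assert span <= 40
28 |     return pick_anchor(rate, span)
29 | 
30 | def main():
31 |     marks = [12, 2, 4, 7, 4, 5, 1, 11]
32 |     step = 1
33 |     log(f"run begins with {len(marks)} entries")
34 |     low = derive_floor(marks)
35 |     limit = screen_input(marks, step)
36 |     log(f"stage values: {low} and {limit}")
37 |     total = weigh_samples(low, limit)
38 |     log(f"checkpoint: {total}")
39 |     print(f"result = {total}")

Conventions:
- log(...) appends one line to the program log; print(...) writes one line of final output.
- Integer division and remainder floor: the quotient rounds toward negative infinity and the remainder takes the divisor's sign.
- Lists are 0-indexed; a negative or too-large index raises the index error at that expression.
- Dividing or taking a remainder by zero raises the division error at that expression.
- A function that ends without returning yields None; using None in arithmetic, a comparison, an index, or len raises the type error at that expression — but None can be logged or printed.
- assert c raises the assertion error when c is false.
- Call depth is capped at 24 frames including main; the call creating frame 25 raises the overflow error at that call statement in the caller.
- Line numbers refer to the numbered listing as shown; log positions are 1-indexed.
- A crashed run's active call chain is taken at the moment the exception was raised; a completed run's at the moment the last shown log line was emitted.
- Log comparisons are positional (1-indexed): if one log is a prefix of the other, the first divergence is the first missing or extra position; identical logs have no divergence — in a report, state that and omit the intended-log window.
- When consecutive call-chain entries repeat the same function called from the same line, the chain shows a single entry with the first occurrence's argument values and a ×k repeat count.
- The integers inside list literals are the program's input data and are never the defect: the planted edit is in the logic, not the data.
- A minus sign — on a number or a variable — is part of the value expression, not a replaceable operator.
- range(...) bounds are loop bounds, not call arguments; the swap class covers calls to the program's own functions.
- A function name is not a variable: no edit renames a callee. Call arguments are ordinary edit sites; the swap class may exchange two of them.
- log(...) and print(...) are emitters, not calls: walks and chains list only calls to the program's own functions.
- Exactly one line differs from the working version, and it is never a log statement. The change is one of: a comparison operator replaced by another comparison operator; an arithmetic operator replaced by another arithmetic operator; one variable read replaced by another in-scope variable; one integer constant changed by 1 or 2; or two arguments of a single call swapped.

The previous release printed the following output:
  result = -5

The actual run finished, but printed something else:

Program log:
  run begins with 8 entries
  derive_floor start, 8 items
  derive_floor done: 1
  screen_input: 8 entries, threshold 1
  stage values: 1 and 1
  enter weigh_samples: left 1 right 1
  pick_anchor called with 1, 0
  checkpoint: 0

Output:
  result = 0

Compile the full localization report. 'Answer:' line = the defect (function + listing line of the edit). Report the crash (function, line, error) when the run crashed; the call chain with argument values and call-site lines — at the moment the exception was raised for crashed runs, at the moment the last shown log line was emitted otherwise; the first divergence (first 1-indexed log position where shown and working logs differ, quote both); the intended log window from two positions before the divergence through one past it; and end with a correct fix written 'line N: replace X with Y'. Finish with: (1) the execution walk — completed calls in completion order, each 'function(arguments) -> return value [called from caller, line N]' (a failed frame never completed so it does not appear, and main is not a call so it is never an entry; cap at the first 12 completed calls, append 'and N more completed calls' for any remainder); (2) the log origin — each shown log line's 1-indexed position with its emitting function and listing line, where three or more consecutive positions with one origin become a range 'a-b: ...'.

Answer: the defect is in screen_input at line 16.
Core observation: Everything matches until log position 5, which reads 'stage values: 1 and 1' in place of 'stage values: 1 and 7'.
Call chain: main.
First divergence: at position 5 the run shows 'stage values: 1 and 1' where the working version logs 'stage values: 1 and 7'.
Intended log window:
  3: derive_floor done: 1
  4: screen_input: 8 entries, threshold 1
  5: stage values: 1 and 7
  6: enter weigh_samples: left 1 right 7
Execution walk:
  derive_floor([12, 2, 4, 7, 4, 5, 1, 11]) -> 1  [called from main, line 34]
  screen_input([12, 2, 4, 7, 4, 5, 1, 11], 1) -> 1  [called from main, line 35]
  pick_anchor(1, 0) -> 0  [called from weigh_samples, line 28]
  weigh_samples(1, 1) -> 0  [called from main, line 37]
Origin of each log line:
  1: emitted by main (line 33)
  2: emitted by derive_floor (line 2)
  3: emitted by derive_floor (line 7)
  4: emitted by screen_input (line 11)
  5: emitted by main (line 36)
  6: emitted by weigh_samples (line 25)
  7: emitted by pick_anchor (line 19)
  8: emitted by main (line 38)
A correct fix: line 16: replace `top` with `floor`.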